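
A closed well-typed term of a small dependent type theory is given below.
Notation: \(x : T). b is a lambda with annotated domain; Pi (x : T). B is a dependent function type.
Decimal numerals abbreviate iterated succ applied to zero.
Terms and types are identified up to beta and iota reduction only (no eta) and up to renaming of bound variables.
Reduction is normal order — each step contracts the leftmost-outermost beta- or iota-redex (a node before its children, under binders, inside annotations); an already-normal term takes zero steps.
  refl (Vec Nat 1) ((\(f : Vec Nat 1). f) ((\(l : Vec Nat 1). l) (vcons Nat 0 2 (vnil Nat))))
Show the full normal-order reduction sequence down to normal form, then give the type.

normal-order reduction:
  refl (Vec Nat 1) ((\(f : Vec Nat 1). f) ((\(l : Vec Nat 1). l) (vcons Nat 0 2 (vnil Nat))))
  ~> refl (Vec Nat 1) ((\(f : Vec Nat 1). f) (vcons Nat 0 2 (vnil Nat)))
  ~> refl (Vec Nat 1) (vcons Nat 0 2 (vnil Nat))
inferred type:
  Eq (Vec Nat 1) (vcons Nat 0 2 (vnil Nat)) (vcons Nat 0 2 (vnil Nat))


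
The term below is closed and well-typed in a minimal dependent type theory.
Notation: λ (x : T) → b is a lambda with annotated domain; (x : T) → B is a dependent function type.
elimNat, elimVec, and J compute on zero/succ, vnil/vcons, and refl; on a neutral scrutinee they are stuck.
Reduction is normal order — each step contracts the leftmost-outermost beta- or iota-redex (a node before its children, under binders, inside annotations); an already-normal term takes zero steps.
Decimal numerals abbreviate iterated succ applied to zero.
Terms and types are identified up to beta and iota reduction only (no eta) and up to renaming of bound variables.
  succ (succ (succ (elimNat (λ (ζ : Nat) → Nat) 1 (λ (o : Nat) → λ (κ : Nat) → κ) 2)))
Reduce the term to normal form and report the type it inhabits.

resulting normal form:
  4
type:
  Nat
observation: the first redex contracted is an elimNat iota-redex; the normal form is reached in 7 normal-order steps.


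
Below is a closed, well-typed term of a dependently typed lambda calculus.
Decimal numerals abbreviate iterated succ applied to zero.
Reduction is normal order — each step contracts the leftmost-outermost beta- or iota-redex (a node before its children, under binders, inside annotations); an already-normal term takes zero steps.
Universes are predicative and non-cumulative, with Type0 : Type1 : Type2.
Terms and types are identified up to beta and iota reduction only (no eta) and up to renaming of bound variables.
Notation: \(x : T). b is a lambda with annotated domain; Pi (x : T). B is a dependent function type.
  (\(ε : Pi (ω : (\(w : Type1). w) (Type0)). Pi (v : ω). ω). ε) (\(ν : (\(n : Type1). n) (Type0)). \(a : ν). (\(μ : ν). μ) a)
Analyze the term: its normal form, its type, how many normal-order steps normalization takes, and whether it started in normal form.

normal form:
  \(ε : Type0). \(ω : ε). ω
the term's type:
  Pi (ε : Type0). Pi (ω : ε). ε
reduction steps (normal order): 3
already normal: no
first contracted redex: a beta-redex


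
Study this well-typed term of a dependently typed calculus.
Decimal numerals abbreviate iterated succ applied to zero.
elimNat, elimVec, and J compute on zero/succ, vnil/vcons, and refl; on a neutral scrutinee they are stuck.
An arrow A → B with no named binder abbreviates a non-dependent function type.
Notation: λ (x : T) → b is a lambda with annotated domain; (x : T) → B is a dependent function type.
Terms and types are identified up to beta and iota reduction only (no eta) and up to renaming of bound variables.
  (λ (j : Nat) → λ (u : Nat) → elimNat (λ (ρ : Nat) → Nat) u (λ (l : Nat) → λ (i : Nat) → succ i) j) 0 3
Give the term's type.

the term's type:
  Nat


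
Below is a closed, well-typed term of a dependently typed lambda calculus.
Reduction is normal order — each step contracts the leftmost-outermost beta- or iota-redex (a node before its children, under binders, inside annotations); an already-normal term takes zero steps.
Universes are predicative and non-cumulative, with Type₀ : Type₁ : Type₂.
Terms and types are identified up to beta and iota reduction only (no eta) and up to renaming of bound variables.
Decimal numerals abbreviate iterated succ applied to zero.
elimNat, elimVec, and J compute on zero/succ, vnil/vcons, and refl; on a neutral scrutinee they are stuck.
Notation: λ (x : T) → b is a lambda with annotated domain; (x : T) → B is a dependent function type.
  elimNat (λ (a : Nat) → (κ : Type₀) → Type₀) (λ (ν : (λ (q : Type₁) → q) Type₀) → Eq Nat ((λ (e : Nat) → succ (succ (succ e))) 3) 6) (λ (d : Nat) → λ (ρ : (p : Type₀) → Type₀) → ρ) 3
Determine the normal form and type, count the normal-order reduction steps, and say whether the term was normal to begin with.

resulting normal form:
  λ (a : Type₀) → Eq Nat 6 6
the term's type:
  (a : Type₀) → Type₀
normal-order step count: 12
started in normal form: no
first redex: an elimNat iota-redex


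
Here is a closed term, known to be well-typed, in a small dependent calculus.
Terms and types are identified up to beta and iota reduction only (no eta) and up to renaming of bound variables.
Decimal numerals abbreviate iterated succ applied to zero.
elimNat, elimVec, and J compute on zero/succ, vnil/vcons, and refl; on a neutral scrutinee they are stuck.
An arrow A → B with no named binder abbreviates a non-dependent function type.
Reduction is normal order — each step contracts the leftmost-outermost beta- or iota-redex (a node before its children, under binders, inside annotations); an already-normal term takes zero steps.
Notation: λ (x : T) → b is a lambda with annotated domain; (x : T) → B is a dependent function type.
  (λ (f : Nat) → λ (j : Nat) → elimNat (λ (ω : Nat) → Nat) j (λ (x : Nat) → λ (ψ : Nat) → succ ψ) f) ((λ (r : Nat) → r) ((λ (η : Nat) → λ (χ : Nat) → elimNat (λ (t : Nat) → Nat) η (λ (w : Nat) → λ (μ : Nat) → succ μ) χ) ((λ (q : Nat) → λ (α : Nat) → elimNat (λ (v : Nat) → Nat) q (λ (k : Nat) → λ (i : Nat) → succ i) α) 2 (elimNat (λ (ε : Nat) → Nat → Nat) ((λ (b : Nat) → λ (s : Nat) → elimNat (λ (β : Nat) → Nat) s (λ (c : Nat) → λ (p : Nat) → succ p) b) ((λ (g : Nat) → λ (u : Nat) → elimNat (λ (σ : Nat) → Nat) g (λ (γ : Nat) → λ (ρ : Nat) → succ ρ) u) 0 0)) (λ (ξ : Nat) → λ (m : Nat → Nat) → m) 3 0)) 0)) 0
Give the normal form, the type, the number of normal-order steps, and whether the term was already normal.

reduced normal form:
  2
inferred type:
  Nat
normal-order step count: 32
term was already normal: no
first contracted redex: a beta-redex


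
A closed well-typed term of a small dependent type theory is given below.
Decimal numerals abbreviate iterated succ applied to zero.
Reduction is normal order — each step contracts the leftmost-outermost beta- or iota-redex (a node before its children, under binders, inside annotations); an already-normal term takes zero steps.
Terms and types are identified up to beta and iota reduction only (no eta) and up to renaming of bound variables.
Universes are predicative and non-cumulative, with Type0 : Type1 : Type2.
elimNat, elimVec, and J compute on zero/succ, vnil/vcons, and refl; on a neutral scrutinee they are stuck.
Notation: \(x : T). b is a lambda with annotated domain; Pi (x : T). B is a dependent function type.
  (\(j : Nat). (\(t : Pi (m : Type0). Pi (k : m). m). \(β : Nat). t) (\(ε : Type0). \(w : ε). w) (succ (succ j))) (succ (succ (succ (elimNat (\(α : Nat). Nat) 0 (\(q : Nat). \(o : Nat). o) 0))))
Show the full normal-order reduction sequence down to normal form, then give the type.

normal-order reduction:
  (\(j : Nat). (\(t : Pi (m : Type0). Pi (k : m). m). \(β : Nat). t) (\(ε : Type0). \(w : ε). w) (succ (succ j))) (succ (succ (succ (elimNat (\(α : Nat). Nat) 0 (\(q : Nat). \(o : Nat). o) 0))))
  ~> (\(j : Pi (t : Type0). Pi (m : t). t). \(k : Nat). j) (\(β : Type0). \(ε : β). ε) (succ (succ (succ (succ (succ (elimNat (\(w : Nat). Nat) 0 (\(α : Nat). \(q : Nat). q) 0))))))
  ~> (\(j : Nat). \(t : Type0). \(m : t). m) (succ (succ (succ (succ (succ (elimNat (\(k : Nat). Nat) 0 (\(β : Nat). \(ε : Nat). ε) 0))))))
  ~> \(j : Type0). \(t : j). t
inferred type:
  Pi (j : Type0). Pi (t : j). j


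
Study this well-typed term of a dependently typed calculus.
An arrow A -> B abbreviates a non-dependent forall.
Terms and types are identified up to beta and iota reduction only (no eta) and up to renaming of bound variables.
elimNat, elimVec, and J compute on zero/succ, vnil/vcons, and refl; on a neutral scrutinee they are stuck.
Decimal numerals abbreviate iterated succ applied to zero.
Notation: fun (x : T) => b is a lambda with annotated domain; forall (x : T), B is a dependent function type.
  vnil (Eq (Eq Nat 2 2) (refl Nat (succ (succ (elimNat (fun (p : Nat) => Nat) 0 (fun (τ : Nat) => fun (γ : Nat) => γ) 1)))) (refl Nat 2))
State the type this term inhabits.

type:
  Vec (Eq (Eq Nat 2 2) (refl Nat 2) (refl Nat 2)) 0


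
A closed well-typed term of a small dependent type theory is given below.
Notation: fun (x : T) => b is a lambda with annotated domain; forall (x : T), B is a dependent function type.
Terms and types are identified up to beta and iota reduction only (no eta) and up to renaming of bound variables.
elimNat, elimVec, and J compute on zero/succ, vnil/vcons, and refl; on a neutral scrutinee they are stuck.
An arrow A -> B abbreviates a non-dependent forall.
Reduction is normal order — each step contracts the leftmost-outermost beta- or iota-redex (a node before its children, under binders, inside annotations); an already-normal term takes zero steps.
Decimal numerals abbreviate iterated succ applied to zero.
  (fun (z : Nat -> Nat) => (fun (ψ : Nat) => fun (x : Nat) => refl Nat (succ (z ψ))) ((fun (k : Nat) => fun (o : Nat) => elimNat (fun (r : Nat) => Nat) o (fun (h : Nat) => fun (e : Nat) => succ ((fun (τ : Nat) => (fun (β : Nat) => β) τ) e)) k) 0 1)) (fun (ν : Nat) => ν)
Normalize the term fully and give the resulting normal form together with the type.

normal form:
  fun (z : Nat) => refl Nat 2
the term's type:
  Nat -> Eq Nat 2 2


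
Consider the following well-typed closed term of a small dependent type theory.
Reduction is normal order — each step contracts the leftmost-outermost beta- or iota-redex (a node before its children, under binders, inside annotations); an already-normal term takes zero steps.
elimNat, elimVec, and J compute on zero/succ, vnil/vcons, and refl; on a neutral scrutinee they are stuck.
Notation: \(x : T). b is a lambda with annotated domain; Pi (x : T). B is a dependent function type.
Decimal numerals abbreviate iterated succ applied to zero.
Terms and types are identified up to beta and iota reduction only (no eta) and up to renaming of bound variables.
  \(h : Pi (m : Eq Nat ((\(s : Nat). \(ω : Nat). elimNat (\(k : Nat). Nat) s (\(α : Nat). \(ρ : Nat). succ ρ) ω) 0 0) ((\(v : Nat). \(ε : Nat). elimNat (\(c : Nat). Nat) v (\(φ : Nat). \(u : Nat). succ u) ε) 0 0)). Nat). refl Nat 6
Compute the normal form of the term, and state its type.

reduced normal form:
  \(h : Pi (m : Eq Nat 0 0). Nat). refl Nat 6
inferred type:
  Pi (h : Pi (m : Eq Nat 0 0). Nat). Eq Nat 6 6


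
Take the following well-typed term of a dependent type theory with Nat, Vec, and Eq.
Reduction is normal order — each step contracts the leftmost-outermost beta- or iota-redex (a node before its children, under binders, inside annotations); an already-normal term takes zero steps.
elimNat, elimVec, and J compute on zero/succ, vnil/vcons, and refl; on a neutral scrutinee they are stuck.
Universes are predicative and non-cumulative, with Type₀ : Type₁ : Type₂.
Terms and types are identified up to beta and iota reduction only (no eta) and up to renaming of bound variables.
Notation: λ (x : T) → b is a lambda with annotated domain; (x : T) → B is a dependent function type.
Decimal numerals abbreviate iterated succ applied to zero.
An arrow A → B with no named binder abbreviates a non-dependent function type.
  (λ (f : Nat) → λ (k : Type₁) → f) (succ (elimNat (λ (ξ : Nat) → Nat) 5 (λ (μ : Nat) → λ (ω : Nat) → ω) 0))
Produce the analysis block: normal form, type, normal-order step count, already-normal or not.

reduced normal form:
  λ (f : Type₁) → 6
the term's type:
  Type₁ → Nat
steps to reach normal form (normal order): 2
started in normal form: no
first contracted redex: a beta-redex


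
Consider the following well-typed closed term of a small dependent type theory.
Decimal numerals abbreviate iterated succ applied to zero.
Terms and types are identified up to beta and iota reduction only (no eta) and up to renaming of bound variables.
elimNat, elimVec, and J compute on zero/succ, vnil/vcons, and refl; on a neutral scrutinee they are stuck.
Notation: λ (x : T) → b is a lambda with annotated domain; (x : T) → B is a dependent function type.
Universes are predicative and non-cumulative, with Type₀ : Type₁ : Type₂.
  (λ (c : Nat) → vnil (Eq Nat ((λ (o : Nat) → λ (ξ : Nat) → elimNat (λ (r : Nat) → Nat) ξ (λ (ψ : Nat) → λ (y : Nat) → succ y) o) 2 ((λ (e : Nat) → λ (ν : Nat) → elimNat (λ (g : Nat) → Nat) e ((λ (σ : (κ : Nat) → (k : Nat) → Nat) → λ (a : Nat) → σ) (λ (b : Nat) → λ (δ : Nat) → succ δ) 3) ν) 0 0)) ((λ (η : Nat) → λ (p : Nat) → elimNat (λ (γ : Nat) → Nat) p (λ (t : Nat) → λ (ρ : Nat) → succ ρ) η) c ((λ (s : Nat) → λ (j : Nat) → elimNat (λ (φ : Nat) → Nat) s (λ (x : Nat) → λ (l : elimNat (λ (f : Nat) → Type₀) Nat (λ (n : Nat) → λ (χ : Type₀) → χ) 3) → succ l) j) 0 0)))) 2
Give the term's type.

type:
  Vec (Eq Nat 2 2) 0


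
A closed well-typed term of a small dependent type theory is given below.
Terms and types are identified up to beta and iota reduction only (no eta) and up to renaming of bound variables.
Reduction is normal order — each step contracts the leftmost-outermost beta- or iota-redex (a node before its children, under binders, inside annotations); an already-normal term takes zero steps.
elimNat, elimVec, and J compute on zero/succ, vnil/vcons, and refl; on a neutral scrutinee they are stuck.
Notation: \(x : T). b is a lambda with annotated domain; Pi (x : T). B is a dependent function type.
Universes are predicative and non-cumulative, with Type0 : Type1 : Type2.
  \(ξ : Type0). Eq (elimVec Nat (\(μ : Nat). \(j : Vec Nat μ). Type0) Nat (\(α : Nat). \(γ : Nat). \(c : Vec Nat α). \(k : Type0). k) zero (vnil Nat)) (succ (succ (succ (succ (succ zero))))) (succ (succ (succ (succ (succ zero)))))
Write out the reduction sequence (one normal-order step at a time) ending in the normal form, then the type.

normal-order reduction:
  \(ξ : Type0). Eq (elimVec Nat (\(μ : Nat). \(j : Vec Nat μ). Type0) Nat (\(α : Nat). \(γ : Nat). \(c : Vec Nat α). \(k : Type0). k) zero (vnil Nat)) (succ (succ (succ (succ (succ zero))))) (succ (succ (succ (succ (succ zero)))))
  ~> \(ξ : Type0). Eq Nat (succ (succ (succ (succ (succ zero))))) (succ (succ (succ (succ (succ zero)))))
the term's type:
  Pi (ξ : Type0). Type0


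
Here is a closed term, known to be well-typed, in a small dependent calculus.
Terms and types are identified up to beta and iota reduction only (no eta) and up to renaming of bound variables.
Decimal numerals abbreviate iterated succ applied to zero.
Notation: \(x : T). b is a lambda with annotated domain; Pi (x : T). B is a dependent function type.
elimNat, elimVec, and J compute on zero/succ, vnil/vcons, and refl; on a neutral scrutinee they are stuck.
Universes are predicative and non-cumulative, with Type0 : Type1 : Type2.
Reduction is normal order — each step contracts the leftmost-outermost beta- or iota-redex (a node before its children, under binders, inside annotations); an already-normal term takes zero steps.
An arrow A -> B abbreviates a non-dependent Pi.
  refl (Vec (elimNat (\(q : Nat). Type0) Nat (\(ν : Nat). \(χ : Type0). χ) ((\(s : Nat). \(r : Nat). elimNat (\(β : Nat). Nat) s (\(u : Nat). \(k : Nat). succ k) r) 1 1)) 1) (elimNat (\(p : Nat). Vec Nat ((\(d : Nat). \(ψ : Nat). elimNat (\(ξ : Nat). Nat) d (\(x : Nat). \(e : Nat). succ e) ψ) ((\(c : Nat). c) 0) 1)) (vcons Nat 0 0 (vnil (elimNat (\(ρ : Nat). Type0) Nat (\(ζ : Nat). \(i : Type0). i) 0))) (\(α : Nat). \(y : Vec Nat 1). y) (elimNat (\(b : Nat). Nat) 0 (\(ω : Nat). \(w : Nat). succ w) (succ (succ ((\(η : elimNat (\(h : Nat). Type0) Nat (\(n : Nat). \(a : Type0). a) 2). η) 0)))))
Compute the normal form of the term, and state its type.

normal form:
  refl (Vec Nat 1) (vcons Nat 0 0 (vnil Nat))
inferred type:
  Eq (Vec Nat 1) (vcons Nat 0 0 (vnil Nat)) (vcons Nat 0 0 (vnil Nat))
observation: 36 normal-order steps normalize the term, beginning with a beta-redex.


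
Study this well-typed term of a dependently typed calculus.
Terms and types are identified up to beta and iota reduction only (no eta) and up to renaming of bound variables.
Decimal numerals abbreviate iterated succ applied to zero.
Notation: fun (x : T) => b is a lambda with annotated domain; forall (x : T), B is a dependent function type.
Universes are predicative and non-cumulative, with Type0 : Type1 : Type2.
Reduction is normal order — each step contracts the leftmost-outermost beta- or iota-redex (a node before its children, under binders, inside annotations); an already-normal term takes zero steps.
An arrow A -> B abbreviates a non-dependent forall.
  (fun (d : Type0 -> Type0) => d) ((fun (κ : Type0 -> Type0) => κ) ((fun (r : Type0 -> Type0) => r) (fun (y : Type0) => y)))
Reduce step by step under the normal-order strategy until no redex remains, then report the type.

reduction (normal order):
  (fun (d : Type0 -> Type0) => d) ((fun (κ : Type0 -> Type0) => κ) ((fun (r : Type0 -> Type0) => r) (fun (y : Type0) => y)))
  ~> (fun (d : Type0 -> Type0) => d) ((fun (κ : Type0 -> Type0) => κ) (fun (r : Type0) => r))
  ~> (fun (d : Type0 -> Type0) => d) (fun (κ : Type0) => κ)
  ~> fun (d : Type0) => d
type:
  Type0 -> Type0


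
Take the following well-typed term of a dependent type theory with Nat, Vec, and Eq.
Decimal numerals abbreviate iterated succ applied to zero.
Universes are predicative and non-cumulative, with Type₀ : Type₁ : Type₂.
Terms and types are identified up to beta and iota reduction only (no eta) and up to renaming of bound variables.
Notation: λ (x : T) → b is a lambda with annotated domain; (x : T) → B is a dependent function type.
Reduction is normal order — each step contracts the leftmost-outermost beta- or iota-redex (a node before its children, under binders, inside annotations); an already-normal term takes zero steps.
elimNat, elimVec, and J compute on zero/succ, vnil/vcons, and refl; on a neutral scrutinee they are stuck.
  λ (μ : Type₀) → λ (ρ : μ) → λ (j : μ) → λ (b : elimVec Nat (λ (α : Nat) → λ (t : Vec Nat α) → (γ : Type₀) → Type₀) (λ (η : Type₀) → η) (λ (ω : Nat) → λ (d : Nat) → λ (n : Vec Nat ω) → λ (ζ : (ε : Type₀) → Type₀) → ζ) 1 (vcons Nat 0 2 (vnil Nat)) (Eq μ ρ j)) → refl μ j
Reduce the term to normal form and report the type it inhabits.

normal form:
  λ (μ : Type₀) → λ (ρ : μ) → λ (j : μ) → λ (b : Eq μ ρ j) → refl μ j
inferred type:
  (μ : Type₀) → (ρ : μ) → (j : μ) → (b : Eq μ ρ j) → Eq μ j j


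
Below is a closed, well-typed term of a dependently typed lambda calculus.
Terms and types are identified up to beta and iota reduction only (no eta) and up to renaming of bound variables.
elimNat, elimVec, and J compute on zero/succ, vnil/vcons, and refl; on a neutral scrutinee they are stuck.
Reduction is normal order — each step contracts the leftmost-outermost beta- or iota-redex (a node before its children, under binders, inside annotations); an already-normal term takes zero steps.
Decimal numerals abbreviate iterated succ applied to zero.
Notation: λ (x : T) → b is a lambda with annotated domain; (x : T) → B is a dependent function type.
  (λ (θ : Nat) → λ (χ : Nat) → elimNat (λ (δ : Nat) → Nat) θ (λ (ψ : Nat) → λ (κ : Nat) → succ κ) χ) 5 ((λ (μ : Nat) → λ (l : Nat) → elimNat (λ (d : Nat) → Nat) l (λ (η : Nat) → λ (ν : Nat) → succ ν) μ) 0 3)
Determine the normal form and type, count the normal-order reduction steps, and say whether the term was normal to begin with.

reduced normal form:
  8
type:
  Nat
normal-order step count: 15
already normal: no
first redex: a beta-redex


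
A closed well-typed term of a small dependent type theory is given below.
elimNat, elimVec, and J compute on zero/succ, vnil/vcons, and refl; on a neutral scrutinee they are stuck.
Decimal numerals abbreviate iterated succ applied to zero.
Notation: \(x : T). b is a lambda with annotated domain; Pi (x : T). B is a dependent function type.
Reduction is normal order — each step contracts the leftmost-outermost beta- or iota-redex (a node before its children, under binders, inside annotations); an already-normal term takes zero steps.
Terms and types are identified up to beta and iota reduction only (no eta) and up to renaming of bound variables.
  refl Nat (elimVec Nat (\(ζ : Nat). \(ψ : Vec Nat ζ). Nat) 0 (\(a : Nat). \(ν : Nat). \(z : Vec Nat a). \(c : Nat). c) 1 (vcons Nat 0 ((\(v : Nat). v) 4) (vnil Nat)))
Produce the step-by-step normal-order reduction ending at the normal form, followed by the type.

normal-order reduction:
  refl Nat (elimVec Nat (\(ζ : Nat). \(ψ : Vec Nat ζ). Nat) 0 (\(a : Nat). \(ν : Nat). \(z : Vec Nat a). \(c : Nat). c) 1 (vcons Nat 0 ((\(v : Nat). v) 4) (vnil Nat)))
  ~> refl Nat ((\(ζ : Nat). \(ψ : Nat). \(a : Vec Nat ζ). \(ν : Nat). ν) 0 ((\(z : Nat). z) 4) (vnil Nat) (elimVec Nat (\(c : Nat). \(v : Vec Nat c). Nat) 0 (\(e : Nat). \(j : Nat). \(γ : Vec Nat e). \(i : Nat). i) 0 (vnil Nat)))
  ~> refl Nat ((\(ζ : Nat). \(ψ : Vec Nat 0). \(a : Nat). a) ((\(ν : Nat). ν) 4) (vnil Nat) (elimVec Nat (\(z : Nat). \(c : Vec Nat z). Nat) 0 (\(v : Nat). \(e : Nat). \(j : Vec Nat v). \(γ : Nat). γ) 0 (vnil Nat)))
  ~> refl Nat ((\(ζ : Vec Nat 0). \(ψ : Nat). ψ) (vnil Nat) (elimVec Nat (\(a : Nat). \(ν : Vec Nat a). Nat) 0 (\(z : Nat). \(c : Nat). \(v : Vec Nat z). \(e : Nat). e) 0 (vnil Nat)))
  ~> refl Nat ((\(ζ : Nat). ζ) (elimVec Nat (\(ψ : Nat). \(a : Vec Nat ψ). Nat) 0 (\(ν : Nat). \(z : Nat). \(c : Vec Nat ν). \(v : Nat). v) 0 (vnil Nat)))
  ~> refl Nat (elimVec Nat (\(ζ : Nat). \(ψ : Vec Nat ζ). Nat) 0 (\(a : Nat). \(ν : Nat). \(z : Vec Nat a). \(c : Nat). c) 0 (vnil Nat))
  ~> refl Nat 0
the term's type:
  Eq Nat 0 0


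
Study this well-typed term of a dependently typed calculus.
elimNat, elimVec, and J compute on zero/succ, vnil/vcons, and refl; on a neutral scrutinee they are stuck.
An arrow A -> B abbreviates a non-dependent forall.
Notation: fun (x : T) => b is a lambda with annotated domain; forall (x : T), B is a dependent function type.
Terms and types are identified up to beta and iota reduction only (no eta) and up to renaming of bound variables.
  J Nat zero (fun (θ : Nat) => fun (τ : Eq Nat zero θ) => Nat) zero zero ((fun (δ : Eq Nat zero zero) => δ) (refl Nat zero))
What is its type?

type:
  Nat


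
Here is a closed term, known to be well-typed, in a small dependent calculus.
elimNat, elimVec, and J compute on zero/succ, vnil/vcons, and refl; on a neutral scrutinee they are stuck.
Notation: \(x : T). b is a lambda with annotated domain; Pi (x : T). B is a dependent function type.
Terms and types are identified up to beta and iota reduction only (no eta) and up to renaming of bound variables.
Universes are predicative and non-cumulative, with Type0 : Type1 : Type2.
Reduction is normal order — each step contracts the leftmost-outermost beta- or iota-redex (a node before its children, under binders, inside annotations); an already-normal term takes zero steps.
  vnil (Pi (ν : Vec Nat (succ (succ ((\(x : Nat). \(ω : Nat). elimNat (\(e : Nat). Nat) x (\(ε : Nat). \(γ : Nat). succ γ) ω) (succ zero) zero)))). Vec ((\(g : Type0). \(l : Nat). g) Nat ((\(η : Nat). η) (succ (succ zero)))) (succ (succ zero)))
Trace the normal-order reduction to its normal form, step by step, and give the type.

normal-order reduction sequence:
  vnil (Pi (ν : Vec Nat (succ (succ ((\(x : Nat). \(ω : Nat). elimNat (\(e : Nat). Nat) x (\(ε : Nat). \(γ : Nat). succ γ) ω) (succ zero) zero)))). Vec ((\(g : Type0). \(l : Nat). g) Nat ((\(η : Nat). η) (succ (succ zero)))) (succ (succ zero)))
  ~> vnil (Pi (ν : Vec Nat (succ (succ ((\(x : Nat). elimNat (\(ω : Nat). Nat) (succ zero) (\(e : Nat). \(ε : Nat). succ ε) x) zero)))). Vec ((\(γ : Type0). \(g : Nat). γ) Nat ((\(l : Nat). l) (succ (succ zero)))) (succ (succ zero)))
  ~> vnil (Pi (ν : Vec Nat (succ (succ (elimNat (\(x : Nat). Nat) (succ zero) (\(ω : Nat). \(e : Nat). succ e) zero)))). Vec ((\(ε : Type0). \(γ : Nat). ε) Nat ((\(g : Nat). g) (succ (succ zero)))) (succ (succ zero)))
  ~> vnil (Pi (ν : Vec Nat (succ (succ (succ zero)))). Vec ((\(x : Type0). \(ω : Nat). x) Nat ((\(e : Nat). e) (succ (succ zero)))) (succ (succ zero)))
  ~> vnil (Pi (ν : Vec Nat (succ (succ (succ zero)))). Vec ((\(x : Nat). Nat) ((\(ω : Nat). ω) (succ (succ zero)))) (succ (succ zero)))
  ~> vnil (Pi (ν : Vec Nat (succ (succ (succ zero)))). Vec Nat (succ (succ zero)))
inferred type:
  Vec (Pi (ν : Vec Nat (succ (succ (succ zero)))). Vec Nat (succ (succ zero))) zero


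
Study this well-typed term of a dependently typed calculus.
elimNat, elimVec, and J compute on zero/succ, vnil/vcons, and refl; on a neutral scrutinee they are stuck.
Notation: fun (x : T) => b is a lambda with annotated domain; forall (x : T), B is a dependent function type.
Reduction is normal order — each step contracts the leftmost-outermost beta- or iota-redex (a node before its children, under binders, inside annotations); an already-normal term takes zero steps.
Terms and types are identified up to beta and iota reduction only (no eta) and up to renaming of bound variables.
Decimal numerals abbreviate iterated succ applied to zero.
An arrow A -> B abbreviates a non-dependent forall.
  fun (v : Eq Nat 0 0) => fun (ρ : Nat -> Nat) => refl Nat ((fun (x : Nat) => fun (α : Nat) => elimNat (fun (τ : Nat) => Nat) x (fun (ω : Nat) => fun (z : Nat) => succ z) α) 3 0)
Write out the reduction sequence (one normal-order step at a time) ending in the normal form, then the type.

normal-order reduction sequence:
  fun (v : Eq Nat 0 0) => fun (ρ : Nat -> Nat) => refl Nat ((fun (x : Nat) => fun (α : Nat) => elimNat (fun (τ : Nat) => Nat) x (fun (ω : Nat) => fun (z : Nat) => succ z) α) 3 0)
  ~> fun (v : Eq Nat 0 0) => fun (ρ : Nat -> Nat) => refl Nat ((fun (x : Nat) => elimNat (fun (α : Nat) => Nat) 3 (fun (τ : Nat) => fun (ω : Nat) => succ ω) x) 0)
  ~> fun (v : Eq Nat 0 0) => fun (ρ : Nat -> Nat) => refl Nat (elimNat (fun (x : Nat) => Nat) 3 (fun (α : Nat) => fun (τ : Nat) => succ τ) 0)
  ~> fun (v : Eq Nat 0 0) => fun (ρ : Nat -> Nat) => refl Nat 3
type:
  Eq Nat 0 0 -> (Nat -> Nat) -> Eq Nat 3 3


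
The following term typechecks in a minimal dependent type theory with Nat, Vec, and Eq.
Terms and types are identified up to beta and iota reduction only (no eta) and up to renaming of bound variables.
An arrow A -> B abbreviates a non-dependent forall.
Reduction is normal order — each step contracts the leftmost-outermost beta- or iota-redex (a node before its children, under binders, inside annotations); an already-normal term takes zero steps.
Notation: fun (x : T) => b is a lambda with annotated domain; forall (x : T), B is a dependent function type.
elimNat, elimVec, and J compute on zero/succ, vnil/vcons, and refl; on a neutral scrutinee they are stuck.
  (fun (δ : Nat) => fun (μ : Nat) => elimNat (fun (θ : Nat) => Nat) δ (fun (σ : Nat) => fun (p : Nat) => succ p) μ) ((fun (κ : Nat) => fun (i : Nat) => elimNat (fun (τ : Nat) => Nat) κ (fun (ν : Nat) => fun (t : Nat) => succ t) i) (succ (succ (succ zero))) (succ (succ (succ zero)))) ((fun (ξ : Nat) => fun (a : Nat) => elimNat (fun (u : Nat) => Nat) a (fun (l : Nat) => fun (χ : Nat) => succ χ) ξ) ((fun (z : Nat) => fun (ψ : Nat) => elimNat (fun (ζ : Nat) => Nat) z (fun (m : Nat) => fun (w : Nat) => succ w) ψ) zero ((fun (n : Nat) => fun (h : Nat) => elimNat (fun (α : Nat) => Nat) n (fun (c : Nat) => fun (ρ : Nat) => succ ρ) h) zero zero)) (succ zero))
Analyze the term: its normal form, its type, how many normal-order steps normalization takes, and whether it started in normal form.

normal form:
  succ (succ (succ (succ (succ (succ (succ zero))))))
the term's type:
  Nat
steps to reach normal form (normal order): 27
started in normal form: no
first contracted redex: a beta-redex


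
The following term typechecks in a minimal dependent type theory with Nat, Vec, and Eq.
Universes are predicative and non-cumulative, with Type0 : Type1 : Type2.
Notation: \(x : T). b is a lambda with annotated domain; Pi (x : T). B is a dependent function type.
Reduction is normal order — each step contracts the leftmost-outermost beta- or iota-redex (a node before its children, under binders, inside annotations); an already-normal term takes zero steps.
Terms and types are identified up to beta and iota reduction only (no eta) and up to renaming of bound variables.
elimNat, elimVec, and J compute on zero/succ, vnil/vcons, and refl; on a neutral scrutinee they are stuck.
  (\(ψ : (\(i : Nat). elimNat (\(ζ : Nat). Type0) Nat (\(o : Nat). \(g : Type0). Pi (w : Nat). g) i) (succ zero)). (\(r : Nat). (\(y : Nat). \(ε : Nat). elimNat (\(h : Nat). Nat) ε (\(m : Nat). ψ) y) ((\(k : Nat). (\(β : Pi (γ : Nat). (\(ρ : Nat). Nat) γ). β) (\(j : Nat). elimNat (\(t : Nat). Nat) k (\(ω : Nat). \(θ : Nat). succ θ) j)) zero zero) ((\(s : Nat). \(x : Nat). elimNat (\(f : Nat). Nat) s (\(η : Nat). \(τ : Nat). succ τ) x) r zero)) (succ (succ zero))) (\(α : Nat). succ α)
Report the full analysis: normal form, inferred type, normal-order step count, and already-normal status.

normal form:
  succ (succ zero)
inferred type:
  Nat
normal-order step count: 12
started in normal form: no
first redex: a beta-redex


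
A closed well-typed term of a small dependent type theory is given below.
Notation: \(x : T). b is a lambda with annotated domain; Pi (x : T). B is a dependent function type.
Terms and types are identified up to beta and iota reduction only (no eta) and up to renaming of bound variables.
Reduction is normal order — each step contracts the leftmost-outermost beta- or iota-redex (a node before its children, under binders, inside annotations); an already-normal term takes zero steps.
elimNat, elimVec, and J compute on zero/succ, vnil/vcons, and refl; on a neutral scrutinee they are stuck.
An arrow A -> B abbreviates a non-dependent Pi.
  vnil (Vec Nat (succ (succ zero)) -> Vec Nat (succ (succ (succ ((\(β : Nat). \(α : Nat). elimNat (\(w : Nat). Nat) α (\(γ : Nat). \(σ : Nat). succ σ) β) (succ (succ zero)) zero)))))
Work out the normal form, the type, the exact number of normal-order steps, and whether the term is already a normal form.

normal form:
  vnil (Vec Nat (succ (succ zero)) -> Vec Nat (succ (succ (succ (succ (succ zero))))))
inferred type:
  Vec (Vec Nat (succ (succ zero)) -> Vec Nat (succ (succ (succ (succ (succ zero)))))) zero
reduction steps (normal order): 9
term was already normal: no
first contracted redex: a beta-redex


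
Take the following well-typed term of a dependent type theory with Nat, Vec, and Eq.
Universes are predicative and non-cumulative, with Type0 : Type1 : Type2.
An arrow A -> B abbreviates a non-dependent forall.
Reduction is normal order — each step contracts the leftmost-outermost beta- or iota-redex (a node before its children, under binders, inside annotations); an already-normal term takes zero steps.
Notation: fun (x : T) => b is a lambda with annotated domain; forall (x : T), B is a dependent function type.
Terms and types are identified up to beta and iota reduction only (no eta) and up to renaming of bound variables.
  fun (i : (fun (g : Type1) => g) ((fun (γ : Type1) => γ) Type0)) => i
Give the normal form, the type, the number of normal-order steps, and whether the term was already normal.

reduced normal form:
  fun (i : Type0) => i
type:
  Type0 -> Type0
steps to reach normal form (normal order): 2
started in normal form: no
first contracted redex: a beta-redex


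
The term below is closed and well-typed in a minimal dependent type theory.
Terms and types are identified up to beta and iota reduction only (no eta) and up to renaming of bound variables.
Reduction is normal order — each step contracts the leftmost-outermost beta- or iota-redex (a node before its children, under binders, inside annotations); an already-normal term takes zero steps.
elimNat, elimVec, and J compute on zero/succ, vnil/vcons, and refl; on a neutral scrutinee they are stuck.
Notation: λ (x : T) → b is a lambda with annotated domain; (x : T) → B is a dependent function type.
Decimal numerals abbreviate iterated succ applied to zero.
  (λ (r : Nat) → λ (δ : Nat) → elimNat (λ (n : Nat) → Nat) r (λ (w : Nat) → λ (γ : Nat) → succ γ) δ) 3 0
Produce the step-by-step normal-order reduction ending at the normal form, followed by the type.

normal-order reduction:
  (λ (r : Nat) → λ (δ : Nat) → elimNat (λ (n : Nat) → Nat) r (λ (w : Nat) → λ (γ : Nat) → succ γ) δ) 3 0
  ~> (λ (r : Nat) → elimNat (λ (δ : Nat) → Nat) 3 (λ (n : Nat) → λ (w : Nat) → succ w) r) 0
  ~> elimNat (λ (r : Nat) → Nat) 3 (λ (δ : Nat) → λ (n : Nat) → succ n) 0
  ~> 3
type:
  Nat


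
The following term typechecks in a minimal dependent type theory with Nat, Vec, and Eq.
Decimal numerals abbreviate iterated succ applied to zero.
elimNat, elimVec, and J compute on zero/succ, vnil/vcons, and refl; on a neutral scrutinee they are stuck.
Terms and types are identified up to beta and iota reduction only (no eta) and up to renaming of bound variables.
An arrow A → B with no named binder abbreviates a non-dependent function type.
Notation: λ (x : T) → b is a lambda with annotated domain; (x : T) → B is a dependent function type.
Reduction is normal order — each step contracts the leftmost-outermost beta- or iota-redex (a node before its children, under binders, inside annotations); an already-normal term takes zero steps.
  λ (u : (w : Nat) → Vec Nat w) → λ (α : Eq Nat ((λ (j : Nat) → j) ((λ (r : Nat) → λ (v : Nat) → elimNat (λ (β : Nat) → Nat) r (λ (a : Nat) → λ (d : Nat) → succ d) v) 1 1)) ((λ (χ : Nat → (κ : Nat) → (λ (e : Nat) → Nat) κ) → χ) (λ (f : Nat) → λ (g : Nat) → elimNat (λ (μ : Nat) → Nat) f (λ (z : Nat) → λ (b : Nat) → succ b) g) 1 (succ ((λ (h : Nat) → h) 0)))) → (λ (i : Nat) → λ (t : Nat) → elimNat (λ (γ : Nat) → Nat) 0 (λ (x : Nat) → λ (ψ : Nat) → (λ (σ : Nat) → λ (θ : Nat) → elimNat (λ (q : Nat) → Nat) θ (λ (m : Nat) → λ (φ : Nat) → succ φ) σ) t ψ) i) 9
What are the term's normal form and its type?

normal form:
  λ (u : (w : Nat) → Vec Nat w) → λ (α : Eq Nat 2 2) → λ (j : Nat) → elimNat (λ (r : Nat) → Nat) (elimNat (λ (v : Nat) → Nat) (elimNat (λ (β : Nat) → Nat) (elimNat (λ (a : Nat) → Nat) (elimNat (λ (d : Nat) → Nat) (elimNat (λ (χ : Nat) → Nat) (elimNat (λ (κ : Nat) → Nat) (elimNat (λ (e : Nat) → Nat) (elimNat (λ (f : Nat) → Nat) 0 (λ (g : Nat) → λ (μ : Nat) → succ μ) j) (λ (z : Nat) → λ (b : Nat) → succ b) j) (λ (h : Nat) → λ (i : Nat) → succ i) j) (λ (t : Nat) → λ (γ : Nat) → succ γ) j) (λ (x : Nat) → λ (ψ : Nat) → succ ψ) j) (λ (σ : Nat) → λ (θ : Nat) → succ θ) j) (λ (q : Nat) → λ (m : Nat) → succ m) j) (λ (φ : Nat) → λ (p : Nat) → succ p) j) (λ (n : Nat) → λ (ρ : Nat) → succ ρ) j
inferred type:
  ((u : Nat) → Vec Nat u) → Eq Nat 2 2 → Nat → Nat
observation: the leftmost-outermost redex is a beta-redex, and normalization takes 62 steps.


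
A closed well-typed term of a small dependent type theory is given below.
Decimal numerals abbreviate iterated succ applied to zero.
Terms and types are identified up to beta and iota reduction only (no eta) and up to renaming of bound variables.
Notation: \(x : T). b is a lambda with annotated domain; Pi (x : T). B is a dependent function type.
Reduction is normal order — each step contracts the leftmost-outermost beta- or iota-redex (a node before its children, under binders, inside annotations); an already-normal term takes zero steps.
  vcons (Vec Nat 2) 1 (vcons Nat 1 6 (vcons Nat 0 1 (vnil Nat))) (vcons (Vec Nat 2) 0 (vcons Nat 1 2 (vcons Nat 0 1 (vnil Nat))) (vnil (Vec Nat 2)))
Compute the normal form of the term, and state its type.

normal form:
  vcons (Vec Nat 2) 1 (vcons Nat 1 6 (vcons Nat 0 1 (vnil Nat))) (vcons (Vec Nat 2) 0 (vcons Nat 1 2 (vcons Nat 0 1 (vnil Nat))) (vnil (Vec Nat 2)))
inferred type:
  Vec (Vec Nat 2) 2


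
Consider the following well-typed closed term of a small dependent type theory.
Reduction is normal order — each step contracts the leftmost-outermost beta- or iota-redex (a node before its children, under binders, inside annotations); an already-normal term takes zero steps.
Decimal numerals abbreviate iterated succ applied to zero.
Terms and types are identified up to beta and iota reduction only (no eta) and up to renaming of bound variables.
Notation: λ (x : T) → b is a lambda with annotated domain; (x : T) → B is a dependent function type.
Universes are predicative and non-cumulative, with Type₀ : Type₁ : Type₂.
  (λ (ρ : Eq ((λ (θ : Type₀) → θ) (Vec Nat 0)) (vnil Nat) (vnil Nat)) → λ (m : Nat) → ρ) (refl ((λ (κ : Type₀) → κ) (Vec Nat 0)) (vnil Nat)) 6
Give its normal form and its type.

reduced normal form:
  refl (Vec Nat 0) (vnil Nat)
type:
  Eq (Vec Nat 0) (vnil Nat) (vnil Nat)
observation: the term reaches its normal form after 3 normal-order steps.


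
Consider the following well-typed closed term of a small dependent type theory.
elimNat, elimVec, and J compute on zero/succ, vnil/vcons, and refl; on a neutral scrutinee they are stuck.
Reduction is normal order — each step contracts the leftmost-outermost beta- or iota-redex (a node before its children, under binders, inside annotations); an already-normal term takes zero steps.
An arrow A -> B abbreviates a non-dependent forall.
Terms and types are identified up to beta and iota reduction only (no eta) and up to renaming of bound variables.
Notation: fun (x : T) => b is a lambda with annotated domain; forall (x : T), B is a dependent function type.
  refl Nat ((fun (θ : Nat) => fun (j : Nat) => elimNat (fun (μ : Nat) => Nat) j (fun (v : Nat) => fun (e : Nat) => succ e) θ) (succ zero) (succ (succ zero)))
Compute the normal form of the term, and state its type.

resulting normal form:
  refl Nat (succ (succ (succ zero)))
type:
  Eq Nat (succ (succ (succ zero))) (succ (succ (succ zero)))


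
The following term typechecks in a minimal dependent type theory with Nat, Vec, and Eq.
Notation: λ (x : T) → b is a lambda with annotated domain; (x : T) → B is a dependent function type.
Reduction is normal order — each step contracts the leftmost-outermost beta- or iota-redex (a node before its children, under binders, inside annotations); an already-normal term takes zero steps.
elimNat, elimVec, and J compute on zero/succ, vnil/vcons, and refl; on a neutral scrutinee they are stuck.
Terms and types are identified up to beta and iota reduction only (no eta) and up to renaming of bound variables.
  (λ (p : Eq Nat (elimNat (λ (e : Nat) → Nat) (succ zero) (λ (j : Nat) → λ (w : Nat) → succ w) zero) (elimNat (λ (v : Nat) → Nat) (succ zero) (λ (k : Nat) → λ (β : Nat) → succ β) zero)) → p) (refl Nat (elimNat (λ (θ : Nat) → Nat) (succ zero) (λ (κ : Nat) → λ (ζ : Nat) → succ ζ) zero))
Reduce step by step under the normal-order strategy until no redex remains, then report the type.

normal-order reduction:
  (λ (p : Eq Nat (elimNat (λ (e : Nat) → Nat) (succ zero) (λ (j : Nat) → λ (w : Nat) → succ w) zero) (elimNat (λ (v : Nat) → Nat) (succ zero) (λ (k : Nat) → λ (β : Nat) → succ β) zero)) → p) (refl Nat (elimNat (λ (θ : Nat) → Nat) (succ zero) (λ (κ : Nat) → λ (ζ : Nat) → succ ζ) zero))
  ~> refl Nat (elimNat (λ (p : Nat) → Nat) (succ zero) (λ (e : Nat) → λ (j : Nat) → succ j) zero)
  ~> refl Nat (succ zero)
inferred type:
  Eq Nat (succ zero) (succ zero)
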